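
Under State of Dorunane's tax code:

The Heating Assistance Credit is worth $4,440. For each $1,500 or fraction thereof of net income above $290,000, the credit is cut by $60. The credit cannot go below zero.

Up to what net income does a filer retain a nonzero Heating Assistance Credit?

After 73 increments the reduction is 73 × $60 = $4,380, leaving $60; one more increment wipes it out. Increment 73 ends at excess 73 × $1,500 = $109,500, so the highest qualifying income is $290,000 + $109,500 = $399,500.

$399,500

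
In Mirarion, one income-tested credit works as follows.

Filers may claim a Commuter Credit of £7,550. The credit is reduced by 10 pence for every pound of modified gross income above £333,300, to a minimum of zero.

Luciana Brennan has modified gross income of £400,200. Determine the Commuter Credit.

Commuter Credit: 10% of the £66,900 excess over £333,300 is £6,690; credit = £7,550 − £6,690 = £860.

£860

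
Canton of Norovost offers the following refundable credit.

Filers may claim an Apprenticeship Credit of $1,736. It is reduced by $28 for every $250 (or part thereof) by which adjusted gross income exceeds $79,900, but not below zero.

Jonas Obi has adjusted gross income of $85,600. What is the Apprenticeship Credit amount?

$1,092

Apprenticeship Credit: income exceeds $79,900 by $5,700, which is 23 full-or-partial $250 increments; reduction = 23 × $28 = $644, leaving $1,092.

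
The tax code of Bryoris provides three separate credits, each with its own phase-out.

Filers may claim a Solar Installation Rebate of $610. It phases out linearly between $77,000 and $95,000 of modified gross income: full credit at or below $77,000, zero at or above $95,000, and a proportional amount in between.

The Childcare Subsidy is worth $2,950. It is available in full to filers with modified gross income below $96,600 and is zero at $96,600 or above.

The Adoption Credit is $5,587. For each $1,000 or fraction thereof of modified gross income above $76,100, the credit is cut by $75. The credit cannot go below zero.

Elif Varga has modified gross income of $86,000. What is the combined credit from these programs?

Solar Installation Rebate: $86,000 is $9,000 into a $18,000 phase-out range, leaving 9,000/18,000 of the credit: $610 × 9,000/18,000 = $305.
Childcare Subsidy: $86,000 is below the $96,600 cutoff, so the full $2,950 applies.
Adoption Credit: income exceeds $76,100 by $9,900, which is 10 full-or-partial $1,000 increments; reduction = 10 × $75 = $750, leaving $4,837.
Total: $305 + $2,950 + $4,837 = $8,092.

$8,092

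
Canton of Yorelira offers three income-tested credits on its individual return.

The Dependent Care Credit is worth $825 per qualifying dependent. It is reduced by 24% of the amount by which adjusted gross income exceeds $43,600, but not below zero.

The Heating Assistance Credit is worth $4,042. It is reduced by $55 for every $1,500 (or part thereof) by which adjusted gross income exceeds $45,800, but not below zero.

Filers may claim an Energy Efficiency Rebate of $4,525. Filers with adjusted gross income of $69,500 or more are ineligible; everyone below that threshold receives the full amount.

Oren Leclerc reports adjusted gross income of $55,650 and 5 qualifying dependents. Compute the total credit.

$9,415

Dependent Care Credit: base = 5 × $825 = $4,125. 24% of the $12,050 excess over $43,600 is $2,892; credit = $4,125 − $2,892 = $1,233.
Heating Assistance Credit: income exceeds $45,800 by $9,850, which is 7 full-or-partial $1,500 increments; reduction = 7 × $55 = $385, leaving $3,657.
Energy Efficiency Rebate: $55,650 is below the $69,500 cutoff, so the full $4,525 applies.
Total: $1,233 + $3,657 + $4,525 = $9,415.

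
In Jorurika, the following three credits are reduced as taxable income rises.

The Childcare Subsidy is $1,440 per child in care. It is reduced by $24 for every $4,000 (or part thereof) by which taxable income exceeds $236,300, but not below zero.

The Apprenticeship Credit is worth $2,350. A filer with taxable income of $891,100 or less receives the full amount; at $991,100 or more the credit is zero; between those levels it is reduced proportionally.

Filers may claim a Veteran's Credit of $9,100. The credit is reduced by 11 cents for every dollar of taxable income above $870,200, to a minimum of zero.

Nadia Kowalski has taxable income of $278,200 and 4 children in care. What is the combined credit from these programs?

Childcare Subsidy: base = 4 × $1,440 = $5,760. income exceeds $236,300 by $41,900, which is 11 full-or-partial $4,000 increments; reduction = 11 × $24 = $264, leaving $5,496.
Apprenticeship Credit: $278,200 is at or below the $891,100 threshold, so the full $2,350 applies.
Veteran's Credit: $278,200 is at or below the $870,200 threshold, so the full $9,100 applies.
Total: $5,496 + $2,350 + $9,100 = $16,946.

$16,946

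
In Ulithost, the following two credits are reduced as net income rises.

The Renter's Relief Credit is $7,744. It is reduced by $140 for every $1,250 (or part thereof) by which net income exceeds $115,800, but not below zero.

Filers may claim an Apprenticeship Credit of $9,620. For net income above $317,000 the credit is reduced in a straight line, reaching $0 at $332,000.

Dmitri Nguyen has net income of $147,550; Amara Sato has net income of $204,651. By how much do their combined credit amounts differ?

$4,104

Dmitri ($147,550): Renter's Relief Credit: income exceeds $115,800 by $31,750, which is 26 full-or-partial $1,250 increments; reduction = 26 × $140 = $3,640, leaving $4,104. Apprenticeship Credit: $147,550 is at or below the $317,000 threshold, so the full $9,620 applies. total $4,104 + $9,620 = $13,724
Amara ($204,651): Renter's Relief Credit: income exceeds $115,800 by $88,851 → 72 increments × $140 = $10,080 ≥ base, so the credit is $0. Apprenticeship Credit: $204,651 is at or below the $317,000 threshold, so the full $9,620 applies. total $0 + $9,620 = $9,620
Difference: |$13,724 − $9,620| = $4,104.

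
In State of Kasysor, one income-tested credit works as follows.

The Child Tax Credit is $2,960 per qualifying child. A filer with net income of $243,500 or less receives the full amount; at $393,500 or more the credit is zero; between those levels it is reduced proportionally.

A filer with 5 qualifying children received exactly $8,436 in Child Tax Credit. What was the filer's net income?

$308,000

Full credit = 5 × $2,960 = $14,800.
$8,436 is 8,436/14,800 of the full $14,800, so 6,364/14,800 of the $150,000 range has been used: income = $243,500 + $150,000 × 6,364/14,800 = $308,000.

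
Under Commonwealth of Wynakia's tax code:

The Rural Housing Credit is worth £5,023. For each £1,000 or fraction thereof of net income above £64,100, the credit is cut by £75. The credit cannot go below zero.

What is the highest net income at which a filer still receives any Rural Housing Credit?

After 66 increments the reduction is 66 × £75 = £4,950, leaving £73; one more increment wipes it out. Increment 66 ends at excess 66 × £1,000 = £66,000, so the highest qualifying income is £64,100 + £66,000 = £130,100.

£130,100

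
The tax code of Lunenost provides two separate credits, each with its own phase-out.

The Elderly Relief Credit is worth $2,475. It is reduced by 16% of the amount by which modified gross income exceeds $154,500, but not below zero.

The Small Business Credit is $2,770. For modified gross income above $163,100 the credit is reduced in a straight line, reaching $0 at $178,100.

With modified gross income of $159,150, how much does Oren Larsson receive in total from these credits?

$4,501

Elderly Relief Credit: 16% of the $4,650 excess over $154,500 is $744; credit = $2,475 − $744 = $1,731.
Small Business Credit: $159,150 is at or below the $163,100 threshold, so the full $2,770 applies.
Total: $1,731 + $2,770 = $4,501.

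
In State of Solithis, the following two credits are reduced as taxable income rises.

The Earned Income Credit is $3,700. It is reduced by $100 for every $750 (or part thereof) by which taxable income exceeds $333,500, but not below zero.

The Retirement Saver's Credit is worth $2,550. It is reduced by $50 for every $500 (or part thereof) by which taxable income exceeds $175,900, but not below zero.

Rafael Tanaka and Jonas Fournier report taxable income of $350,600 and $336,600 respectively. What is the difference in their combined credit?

$1,800

Rafael ($350,600): Earned Income Credit: income exceeds $333,500 by $17,100, which is 23 full-or-partial $750 increments; reduction = 23 × $100 = $2,300, leaving $1,400. Retirement Saver's Credit: income exceeds $175,900 by $174,700 → 350 increments × $50 = $17,500 ≥ base, so the credit is $0. total $1,400 + $0 = $1,400
Jonas ($336,600): Earned Income Credit: income exceeds $333,500 by $3,100, which is 5 full-or-partial $750 increments; reduction = 5 × $100 = $500, leaving $3,200. Retirement Saver's Credit: income exceeds $175,900 by $160,700 → 322 increments × $50 = $16,100 ≥ base, so the credit is $0. total $3,200 + $0 = $3,200
Difference: |$1,400 − $3,200| = $1,800.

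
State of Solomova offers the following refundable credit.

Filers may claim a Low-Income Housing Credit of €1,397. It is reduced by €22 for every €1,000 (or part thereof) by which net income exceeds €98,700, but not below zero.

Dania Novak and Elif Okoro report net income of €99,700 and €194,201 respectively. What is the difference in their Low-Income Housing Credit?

Dania (€99,700): Low-Income Housing Credit: income exceeds €98,700 by €1,000, which is 1 full-or-partial €1,000 increment; reduction = 1 × €22 = €22, leaving €1,375.
Elif (€194,201): Low-Income Housing Credit: income exceeds €98,700 by €95,501 → 96 increments × €22 = €2,112 ≥ base, so the credit is €0.
Difference: |€1,375 − €0| = €1,375.

€1,375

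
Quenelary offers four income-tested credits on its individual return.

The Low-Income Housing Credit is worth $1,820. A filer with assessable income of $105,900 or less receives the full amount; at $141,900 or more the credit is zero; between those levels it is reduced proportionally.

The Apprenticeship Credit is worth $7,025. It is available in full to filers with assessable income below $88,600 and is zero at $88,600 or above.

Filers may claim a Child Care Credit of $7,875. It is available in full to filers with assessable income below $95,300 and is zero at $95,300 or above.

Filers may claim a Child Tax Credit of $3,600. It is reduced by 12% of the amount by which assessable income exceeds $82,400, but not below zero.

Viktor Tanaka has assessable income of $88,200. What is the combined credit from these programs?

Low-Income Housing Credit: $88,200 is at or below the $105,900 threshold, so the full $1,820 applies.
Apprenticeship Credit: $88,200 is below the $88,600 cutoff, so the full $7,025 applies.
Child Care Credit: $88,200 is below the $95,300 cutoff, so the full $7,875 applies.
Child Tax Credit: 12% of the $5,800 excess over $82,400 is $696; credit = $3,600 − $696 = $2,904.
Total: $1,820 + $7,025 + $7,875 + $2,904 = $19,624.

$19,624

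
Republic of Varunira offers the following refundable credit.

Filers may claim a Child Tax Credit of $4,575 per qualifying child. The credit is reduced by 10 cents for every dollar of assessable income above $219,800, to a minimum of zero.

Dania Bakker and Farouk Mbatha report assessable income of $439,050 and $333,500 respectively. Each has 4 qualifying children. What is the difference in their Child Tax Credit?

$6,930

Dania ($439,050): Child Tax Credit: base = 4 × $4,575 = $18,300. 10% of the $219,250 excess over $219,800 is $21,925 ≥ base, so the credit is $0.
Farouk ($333,500): Child Tax Credit: base = 4 × $4,575 = $18,300. 10% of the $113,700 excess over $219,800 is $11,370; credit = $18,300 − $11,370 = $6,930.
Difference: |$0 − $6,930| = $6,930.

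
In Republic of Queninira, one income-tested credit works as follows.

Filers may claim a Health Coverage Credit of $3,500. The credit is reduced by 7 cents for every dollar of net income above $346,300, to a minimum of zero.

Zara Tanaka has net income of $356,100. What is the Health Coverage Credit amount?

$2,814

Health Coverage Credit: 7% of the $9,800 excess over $346,300 is $686; credit = $3,500 − $686 = $2,814.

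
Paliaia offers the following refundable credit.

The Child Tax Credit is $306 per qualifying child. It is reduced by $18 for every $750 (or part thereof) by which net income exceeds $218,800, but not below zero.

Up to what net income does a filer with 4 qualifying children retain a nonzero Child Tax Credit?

$269,050

Full credit = 4 × $306 = $1,224.
After 67 increments the reduction is 67 × $18 = $1,206, leaving $18; one more increment wipes it out. Increment 67 ends at excess 67 × $750 = $50,250, so the highest qualifying income is $218,800 + $50,250 = $269,050.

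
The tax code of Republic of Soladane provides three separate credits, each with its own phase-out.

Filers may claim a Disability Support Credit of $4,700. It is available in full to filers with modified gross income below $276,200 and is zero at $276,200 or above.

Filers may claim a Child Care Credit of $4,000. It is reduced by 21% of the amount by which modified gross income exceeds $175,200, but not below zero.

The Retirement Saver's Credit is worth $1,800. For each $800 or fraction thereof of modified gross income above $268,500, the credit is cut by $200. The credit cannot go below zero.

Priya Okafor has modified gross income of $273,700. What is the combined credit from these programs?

Disability Support Credit: $273,700 is below the $276,200 cutoff, so the full $4,700 applies.
Child Care Credit: 21% of the $98,500 excess over $175,200 is $20,685 ≥ base, so the credit is $0.
Retirement Saver's Credit: income exceeds $268,500 by $5,200, which is 7 full-or-partial $800 increments; reduction = 7 × $200 = $1,400, leaving $400.
Total: $4,700 + $0 + $400 = $5,100.

$5,100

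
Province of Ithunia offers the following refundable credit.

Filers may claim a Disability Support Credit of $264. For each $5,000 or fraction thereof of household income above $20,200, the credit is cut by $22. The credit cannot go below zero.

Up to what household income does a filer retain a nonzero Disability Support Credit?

$75,200

After 11 increments the reduction is 11 × $22 = $242, leaving $22; one more increment wipes it out. Increment 11 ends at excess 11 × $5,000 = $55,000, so the highest qualifying income is $20,200 + $55,000 = $75,200.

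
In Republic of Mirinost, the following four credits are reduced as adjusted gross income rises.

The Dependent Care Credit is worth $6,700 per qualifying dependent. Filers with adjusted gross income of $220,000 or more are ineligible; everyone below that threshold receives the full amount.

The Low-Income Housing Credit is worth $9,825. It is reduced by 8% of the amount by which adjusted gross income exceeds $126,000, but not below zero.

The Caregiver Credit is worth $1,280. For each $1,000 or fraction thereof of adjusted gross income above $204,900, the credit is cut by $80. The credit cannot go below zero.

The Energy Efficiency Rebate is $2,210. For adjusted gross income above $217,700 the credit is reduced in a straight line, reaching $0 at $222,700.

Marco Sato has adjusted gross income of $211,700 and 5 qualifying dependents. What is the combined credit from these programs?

$39,399

Dependent Care Credit: base = 5 × $6,700 = $33,500. $211,700 is below the $220,000 cutoff, so the full $33,500 applies.
Low-Income Housing Credit: 8% of the $85,700 excess over $126,000 is $6,856; credit = $9,825 − $6,856 = $2,969.
Caregiver Credit: income exceeds $204,900 by $6,800, which is 7 full-or-partial $1,000 increments; reduction = 7 × $80 = $560, leaving $720.
Energy Efficiency Rebate: $211,700 is at or below the $217,700 threshold, so the full $2,210 applies.
Total: $33,500 + $2,969 + $720 + $2,210 = $39,399.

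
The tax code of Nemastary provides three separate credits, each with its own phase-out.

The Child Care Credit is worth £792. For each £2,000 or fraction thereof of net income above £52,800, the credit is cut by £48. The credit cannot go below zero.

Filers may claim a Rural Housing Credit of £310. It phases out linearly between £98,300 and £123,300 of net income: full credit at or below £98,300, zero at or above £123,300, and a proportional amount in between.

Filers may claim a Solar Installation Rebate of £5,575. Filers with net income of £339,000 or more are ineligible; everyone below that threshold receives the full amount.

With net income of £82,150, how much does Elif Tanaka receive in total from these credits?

£5,957

Child Care Credit: income exceeds £52,800 by £29,350, which is 15 full-or-partial £2,000 increments; reduction = 15 × £48 = £720, leaving £72.
Rural Housing Credit: £82,150 is at or below the £98,300 threshold, so the full £310 applies.
Solar Installation Rebate: £82,150 is below the £339,000 cutoff, so the full £5,575 applies.
Total: £72 + £310 + £5,575 = £5,957.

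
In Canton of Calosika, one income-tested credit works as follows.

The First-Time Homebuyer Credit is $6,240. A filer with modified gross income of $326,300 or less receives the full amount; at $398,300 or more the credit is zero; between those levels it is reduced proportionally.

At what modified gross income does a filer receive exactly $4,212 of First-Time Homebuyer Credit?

$349,700

$4,212 is 4,212/6,240 of the full $6,240, so 2,028/6,240 of the $72,000 range has been used: income = $326,300 + $72,000 × 2,028/6,240 = $349,700.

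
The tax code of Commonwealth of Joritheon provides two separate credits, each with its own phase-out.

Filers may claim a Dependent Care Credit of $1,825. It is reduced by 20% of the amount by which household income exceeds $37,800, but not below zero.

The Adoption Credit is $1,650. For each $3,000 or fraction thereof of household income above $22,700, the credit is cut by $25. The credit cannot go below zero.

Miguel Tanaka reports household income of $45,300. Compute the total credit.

$1,775

Dependent Care Credit: 20% of the $7,500 excess over $37,800 is $1,500; credit = $1,825 − $1,500 = $325.
Adoption Credit: income exceeds $22,700 by $22,600, which is 8 full-or-partial $3,000 increments; reduction = 8 × $25 = $200, leaving $1,450.
Total: $325 + $1,450 = $1,775.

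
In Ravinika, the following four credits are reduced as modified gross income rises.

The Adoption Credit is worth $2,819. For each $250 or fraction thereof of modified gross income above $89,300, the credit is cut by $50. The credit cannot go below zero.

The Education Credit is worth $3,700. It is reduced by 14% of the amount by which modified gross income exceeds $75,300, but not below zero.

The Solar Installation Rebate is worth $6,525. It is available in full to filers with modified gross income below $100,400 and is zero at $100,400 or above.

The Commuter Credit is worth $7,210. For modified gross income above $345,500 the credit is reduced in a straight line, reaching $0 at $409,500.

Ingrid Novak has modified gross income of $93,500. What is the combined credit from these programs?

Adoption Credit: income exceeds $89,300 by $4,200, which is 17 full-or-partial $250 increments; reduction = 17 × $50 = $850, leaving $1,969.
Education Credit: 14% of the $18,200 excess over $75,300 is $2,548; credit = $3,700 − $2,548 = $1,152.
Solar Installation Rebate: $93,500 is below the $100,400 cutoff, so the full $6,525 applies.
Commuter Credit: $93,500 is at or below the $345,500 threshold, so the full $7,210 applies.
Total: $1,969 + $1,152 + $6,525 + $7,210 = $16,856.

$16,856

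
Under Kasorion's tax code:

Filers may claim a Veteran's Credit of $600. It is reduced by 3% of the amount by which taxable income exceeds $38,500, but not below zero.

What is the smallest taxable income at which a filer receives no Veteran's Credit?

$58,500

The credit falls by 3% of each dollar above $38,500, so it reaches zero when the excess is $600 / 3% = $20,000: income = $38,500 + $20,000 = $58,500.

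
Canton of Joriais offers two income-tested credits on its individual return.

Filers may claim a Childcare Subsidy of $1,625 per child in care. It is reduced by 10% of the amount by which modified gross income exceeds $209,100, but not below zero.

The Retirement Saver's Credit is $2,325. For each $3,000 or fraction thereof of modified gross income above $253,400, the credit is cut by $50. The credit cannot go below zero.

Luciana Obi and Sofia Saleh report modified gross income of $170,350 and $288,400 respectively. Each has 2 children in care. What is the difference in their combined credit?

$3,850

Luciana ($170,350): Childcare Subsidy: base = 2 × $1,625 = $3,250. $170,350 is at or below the $209,100 threshold, so the full $3,250 applies. Retirement Saver's Credit: $170,350 is at or below the $253,400 threshold, so the full $2,325 applies. total $3,250 + $2,325 = $5,575
Sofia ($288,400): Childcare Subsidy: base = 2 × $1,625 = $3,250. 10% of the $79,300 excess over $209,100 is $7,930 ≥ base, so the credit is $0. Retirement Saver's Credit: income exceeds $253,400 by $35,000, which is 12 full-or-partial $3,000 increments; reduction = 12 × $50 = $600, leaving $1,725. total $0 + $1,725 = $1,725
Difference: |$5,575 − $1,725| = $3,850.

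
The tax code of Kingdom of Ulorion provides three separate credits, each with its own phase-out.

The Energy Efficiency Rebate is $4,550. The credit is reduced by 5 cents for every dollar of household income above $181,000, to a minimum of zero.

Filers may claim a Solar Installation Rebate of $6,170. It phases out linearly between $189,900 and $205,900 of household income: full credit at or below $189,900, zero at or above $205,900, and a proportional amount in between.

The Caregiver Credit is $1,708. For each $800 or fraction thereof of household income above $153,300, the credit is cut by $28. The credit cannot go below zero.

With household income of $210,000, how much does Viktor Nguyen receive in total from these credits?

Energy Efficiency Rebate: 5% of the $29,000 excess over $181,000 is $1,450; credit = $4,550 − $1,450 = $3,100.
Solar Installation Rebate: $210,000 is at or above $205,900, so the credit is $0.
Caregiver Credit: income exceeds $153,300 by $56,700 → 71 increments × $28 = $1,988 ≥ base, so the credit is $0.
Total: $3,100 + $0 + $0 = $3,100.

$3,100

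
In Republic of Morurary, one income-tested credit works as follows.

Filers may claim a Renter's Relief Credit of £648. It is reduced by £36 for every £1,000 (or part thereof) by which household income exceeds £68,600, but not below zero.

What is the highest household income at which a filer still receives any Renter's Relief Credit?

After 17 increments the reduction is 17 × £36 = £612, leaving £36; one more increment wipes it out. Increment 17 ends at excess 17 × £1,000 = £17,000, so the highest qualifying income is £68,600 + £17,000 = £85,600.

£85,600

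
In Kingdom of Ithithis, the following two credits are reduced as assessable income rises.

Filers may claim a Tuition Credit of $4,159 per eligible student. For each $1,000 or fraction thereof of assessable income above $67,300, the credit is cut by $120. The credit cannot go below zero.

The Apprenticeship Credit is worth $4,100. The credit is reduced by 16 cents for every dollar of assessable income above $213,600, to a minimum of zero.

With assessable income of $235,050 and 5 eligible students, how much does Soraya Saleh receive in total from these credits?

$1,303

Tuition Credit: base = 5 × $4,159 = $20,795. income exceeds $67,300 by $167,750, which is 168 full-or-partial $1,000 increments; reduction = 168 × $120 = $20,160, leaving $635.
Apprenticeship Credit: 16% of the $21,450 excess over $213,600 is $3,432; credit = $4,100 − $3,432 = $668.
Total: $635 + $668 = $1,303.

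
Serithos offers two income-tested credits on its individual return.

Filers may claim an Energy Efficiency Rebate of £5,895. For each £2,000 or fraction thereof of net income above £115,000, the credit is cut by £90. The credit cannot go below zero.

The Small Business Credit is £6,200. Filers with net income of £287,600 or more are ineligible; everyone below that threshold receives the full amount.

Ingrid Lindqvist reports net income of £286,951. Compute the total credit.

£6,200

Energy Efficiency Rebate: income exceeds £115,000 by £171,951 → 86 increments × £90 = £7,740 ≥ base, so the credit is £0.
Small Business Credit: £286,951 is below the £287,600 cutoff, so the full £6,200 applies.
Total: £0 + £6,200 = £6,200.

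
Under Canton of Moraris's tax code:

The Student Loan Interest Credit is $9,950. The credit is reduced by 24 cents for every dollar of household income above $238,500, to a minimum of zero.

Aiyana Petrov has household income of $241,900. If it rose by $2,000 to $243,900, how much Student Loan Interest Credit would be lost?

At $241,900 — 24% of the $3,400 excess over $238,500 is $816; credit = $9,950 − $816 = $9,134.
At $243,900 — 24% of the $5,400 excess over $238,500 is $1,296; credit = $9,950 − $1,296 = $8,654.
Lost: $9,134 − $8,654 = $480.

$480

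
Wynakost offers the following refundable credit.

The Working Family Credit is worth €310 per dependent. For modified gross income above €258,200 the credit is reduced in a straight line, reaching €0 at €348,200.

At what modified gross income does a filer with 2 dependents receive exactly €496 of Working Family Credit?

€276,200

Full credit = 2 × €310 = €620.
€496 is 496/620 of the full €620, so 124/620 of the €90,000 range has been used: income = €258,200 + €90,000 × 124/620 = €276,200.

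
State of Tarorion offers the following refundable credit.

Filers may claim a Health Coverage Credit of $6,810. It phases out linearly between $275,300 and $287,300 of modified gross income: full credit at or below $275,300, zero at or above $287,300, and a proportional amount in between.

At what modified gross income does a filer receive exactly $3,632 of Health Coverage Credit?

$280,900

$3,632 is 3,632/6,810 of the full $6,810, so 3,178/6,810 of the $12,000 range has been used: income = $275,300 + $12,000 × 3,178/6,810 = $280,900.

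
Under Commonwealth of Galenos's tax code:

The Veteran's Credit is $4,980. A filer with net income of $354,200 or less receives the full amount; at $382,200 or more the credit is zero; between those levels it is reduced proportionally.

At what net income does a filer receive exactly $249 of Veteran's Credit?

$380,800

$249 is 249/4,980 of the full $4,980, so 4,731/4,980 of the $28,000 range has been used: income = $354,200 + $28,000 × 4,731/4,980 = $380,800.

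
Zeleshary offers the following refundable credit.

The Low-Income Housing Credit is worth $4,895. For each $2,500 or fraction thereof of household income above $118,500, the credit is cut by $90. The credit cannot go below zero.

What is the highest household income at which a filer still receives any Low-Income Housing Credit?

$253,500

After 54 increments the reduction is 54 × $90 = $4,860, leaving $35; one more increment wipes it out. Increment 54 ends at excess 54 × $2,500 = $135,000, so the highest qualifying income is $118,500 + $135,000 = $253,500.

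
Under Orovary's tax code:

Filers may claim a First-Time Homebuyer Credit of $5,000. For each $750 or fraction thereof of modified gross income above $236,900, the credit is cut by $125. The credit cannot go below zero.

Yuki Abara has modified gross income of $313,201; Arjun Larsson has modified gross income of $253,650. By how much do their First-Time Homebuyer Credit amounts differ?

Yuki ($313,201): First-Time Homebuyer Credit: income exceeds $236,900 by $76,301 → 102 increments × $125 = $12,750 ≥ base, so the credit is $0.
Arjun ($253,650): First-Time Homebuyer Credit: income exceeds $236,900 by $16,750, which is 23 full-or-partial $750 increments; reduction = 23 × $125 = $2,875, leaving $2,125.
Difference: |$0 − $2,125| = $2,125.

$2,125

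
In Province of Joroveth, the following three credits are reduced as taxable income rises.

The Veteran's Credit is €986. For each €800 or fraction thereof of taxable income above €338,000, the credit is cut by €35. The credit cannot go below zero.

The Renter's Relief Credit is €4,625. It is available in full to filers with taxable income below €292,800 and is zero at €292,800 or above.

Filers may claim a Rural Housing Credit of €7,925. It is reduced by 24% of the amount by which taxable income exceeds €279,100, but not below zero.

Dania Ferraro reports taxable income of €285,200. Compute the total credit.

Veteran's Credit: €285,200 is at or below the €338,000 threshold, so the full €986 applies.
Renter's Relief Credit: €285,200 is below the €292,800 cutoff, so the full €4,625 applies.
Rural Housing Credit: 24% of the €6,100 excess over €279,100 is €1,464; credit = €7,925 − €1,464 = €6,461.
Total: €986 + €4,625 + €6,461 = €12,072.

€12,072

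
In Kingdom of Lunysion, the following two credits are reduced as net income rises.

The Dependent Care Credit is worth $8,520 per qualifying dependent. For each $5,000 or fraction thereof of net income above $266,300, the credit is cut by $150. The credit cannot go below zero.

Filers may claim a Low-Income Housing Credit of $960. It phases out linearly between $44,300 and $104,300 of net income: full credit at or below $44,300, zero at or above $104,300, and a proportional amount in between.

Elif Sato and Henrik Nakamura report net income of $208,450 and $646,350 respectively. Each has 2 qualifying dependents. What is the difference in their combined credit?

$11,550

Elif ($208,450): Dependent Care Credit: base = 2 × $8,520 = $17,040. $208,450 is at or below the $266,300 threshold, so the full $17,040 applies. Low-Income Housing Credit: $208,450 is at or above $104,300, so the credit is $0. total $17,040 + $0 = $17,040
Henrik ($646,350): Dependent Care Credit: base = 2 × $8,520 = $17,040. income exceeds $266,300 by $380,050, which is 77 full-or-partial $5,000 increments; reduction = 77 × $150 = $11,550, leaving $5,490. Low-Income Housing Credit: $646,350 is at or above $104,300, so the credit is $0. total $5,490 + $0 = $5,490
Difference: |$17,040 − $5,490| = $11,550.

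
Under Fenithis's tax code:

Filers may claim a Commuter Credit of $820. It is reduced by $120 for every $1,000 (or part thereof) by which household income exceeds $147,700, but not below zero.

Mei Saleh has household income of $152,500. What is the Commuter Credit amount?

Commuter Credit: income exceeds $147,700 by $4,800, which is 5 full-or-partial $1,000 increments; reduction = 5 × $120 = $600, leaving $220.

$220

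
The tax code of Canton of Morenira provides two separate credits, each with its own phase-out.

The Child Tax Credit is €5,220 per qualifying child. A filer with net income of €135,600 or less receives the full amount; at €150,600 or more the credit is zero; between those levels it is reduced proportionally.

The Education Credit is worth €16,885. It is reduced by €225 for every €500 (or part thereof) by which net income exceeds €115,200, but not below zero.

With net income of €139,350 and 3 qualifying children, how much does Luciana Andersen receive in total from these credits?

Child Tax Credit: base = 3 × €5,220 = €15,660. €139,350 is €3,750 into a €15,000 phase-out range, leaving 11,250/15,000 of the credit: €15,660 × 11,250/15,000 = €11,745.
Education Credit: income exceeds €115,200 by €24,150, which is 49 full-or-partial €500 increments; reduction = 49 × €225 = €11,025, leaving €5,860.
Total: €11,745 + €5,860 = €17,605.

€17,605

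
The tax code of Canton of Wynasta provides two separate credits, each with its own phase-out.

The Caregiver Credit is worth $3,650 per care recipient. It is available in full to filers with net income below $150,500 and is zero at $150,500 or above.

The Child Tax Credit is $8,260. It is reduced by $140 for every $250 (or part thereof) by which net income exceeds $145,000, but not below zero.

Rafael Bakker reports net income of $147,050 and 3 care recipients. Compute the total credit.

$17,950

Caregiver Credit: base = 3 × $3,650 = $10,950. $147,050 is below the $150,500 cutoff, so the full $10,950 applies.
Child Tax Credit: income exceeds $145,000 by $2,050, which is 9 full-or-partial $250 increments; reduction = 9 × $140 = $1,260, leaving $7,000.
Total: $10,950 + $7,000 = $17,950.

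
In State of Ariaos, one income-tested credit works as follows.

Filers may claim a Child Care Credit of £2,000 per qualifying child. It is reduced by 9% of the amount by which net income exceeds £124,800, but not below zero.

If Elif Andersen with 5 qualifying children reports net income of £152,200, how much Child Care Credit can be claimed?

£7,534

Child Care Credit: base = 5 × £2,000 = £10,000. 9% of the £27,400 excess over £124,800 is £2,466; credit = £10,000 − £2,466 = £7,534.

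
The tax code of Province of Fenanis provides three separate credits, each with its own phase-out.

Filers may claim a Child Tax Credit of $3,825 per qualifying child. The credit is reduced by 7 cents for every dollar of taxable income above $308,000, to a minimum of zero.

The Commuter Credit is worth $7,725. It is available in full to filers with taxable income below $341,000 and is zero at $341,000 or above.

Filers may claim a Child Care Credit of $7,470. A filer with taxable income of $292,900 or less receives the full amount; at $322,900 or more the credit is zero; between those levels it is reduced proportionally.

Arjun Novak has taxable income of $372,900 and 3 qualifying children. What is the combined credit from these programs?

Child Tax Credit: base = 3 × $3,825 = $11,475. 7% of the $64,900 excess over $308,000 is $4,543; credit = $11,475 − $4,543 = $6,932.
Commuter Credit: $372,900 meets or exceeds the $341,000 cutoff, so the credit is $0.
Child Care Credit: $372,900 is at or above $322,900, so the credit is $0.
Total: $6,932 + $0 + $0 = $6,932.

$6,932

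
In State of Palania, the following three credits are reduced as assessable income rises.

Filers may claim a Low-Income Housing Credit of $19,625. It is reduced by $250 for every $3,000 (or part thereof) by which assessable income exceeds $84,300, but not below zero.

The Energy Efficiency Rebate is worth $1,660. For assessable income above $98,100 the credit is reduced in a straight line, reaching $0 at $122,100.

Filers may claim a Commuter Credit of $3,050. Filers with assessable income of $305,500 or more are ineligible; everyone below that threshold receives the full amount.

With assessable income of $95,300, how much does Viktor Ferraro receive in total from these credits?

$23,335

Low-Income Housing Credit: income exceeds $84,300 by $11,000, which is 4 full-or-partial $3,000 increments; reduction = 4 × $250 = $1,000, leaving $18,625.
Energy Efficiency Rebate: $95,300 is at or below the $98,100 threshold, so the full $1,660 applies.
Commuter Credit: $95,300 is below the $305,500 cutoff, so the full $3,050 applies.
Total: $18,625 + $1,660 + $3,050 = $23,335.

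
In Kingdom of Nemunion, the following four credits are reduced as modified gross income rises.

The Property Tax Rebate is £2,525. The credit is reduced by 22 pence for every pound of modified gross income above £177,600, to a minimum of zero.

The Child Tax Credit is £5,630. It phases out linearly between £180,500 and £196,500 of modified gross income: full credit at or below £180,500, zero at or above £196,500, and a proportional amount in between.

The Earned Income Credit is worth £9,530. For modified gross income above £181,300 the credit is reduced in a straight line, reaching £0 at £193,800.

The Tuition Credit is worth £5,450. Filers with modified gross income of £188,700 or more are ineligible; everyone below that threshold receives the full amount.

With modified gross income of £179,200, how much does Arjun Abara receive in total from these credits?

Property Tax Rebate: 22% of the £1,600 excess over £177,600 is £352; credit = £2,525 − £352 = £2,173.
Child Tax Credit: £179,200 is at or below the £180,500 threshold, so the full £5,630 applies.
Earned Income Credit: £179,200 is at or below the £181,300 threshold, so the full £9,530 applies.
Tuition Credit: £179,200 is below the £188,700 cutoff, so the full £5,450 applies.
Total: £2,173 + £5,630 + £9,530 + £5,450 = £22,783.

£22,783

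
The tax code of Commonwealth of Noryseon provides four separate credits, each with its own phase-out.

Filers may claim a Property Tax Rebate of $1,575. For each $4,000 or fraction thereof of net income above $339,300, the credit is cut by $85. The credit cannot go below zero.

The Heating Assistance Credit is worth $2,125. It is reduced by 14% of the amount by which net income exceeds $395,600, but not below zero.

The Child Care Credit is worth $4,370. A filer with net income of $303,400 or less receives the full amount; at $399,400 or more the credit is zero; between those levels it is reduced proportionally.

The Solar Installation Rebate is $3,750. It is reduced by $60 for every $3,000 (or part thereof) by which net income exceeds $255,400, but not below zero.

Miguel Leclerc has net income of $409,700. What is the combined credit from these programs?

Property Tax Rebate: income exceeds $339,300 by $70,400, which is 18 full-or-partial $4,000 increments; reduction = 18 × $85 = $1,530, leaving $45.
Heating Assistance Credit: 14% of the $14,100 excess over $395,600 is $1,974; credit = $2,125 − $1,974 = $151.
Child Care Credit: $409,700 is at or above $399,400, so the credit is $0.
Solar Installation Rebate: income exceeds $255,400 by $154,300, which is 52 full-or-partial $3,000 increments; reduction = 52 × $60 = $3,120, leaving $630.
Total: $45 + $151 + $0 + $630 = $826.

$826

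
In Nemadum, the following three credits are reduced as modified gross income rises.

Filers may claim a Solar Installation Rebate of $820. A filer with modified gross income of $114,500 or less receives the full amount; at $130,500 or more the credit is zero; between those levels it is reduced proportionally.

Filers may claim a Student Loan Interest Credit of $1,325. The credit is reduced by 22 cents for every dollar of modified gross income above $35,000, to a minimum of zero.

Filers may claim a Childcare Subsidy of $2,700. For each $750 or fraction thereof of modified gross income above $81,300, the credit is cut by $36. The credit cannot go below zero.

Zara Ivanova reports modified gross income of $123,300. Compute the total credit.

Solar Installation Rebate: $123,300 is $8,800 into a $16,000 phase-out range, leaving 7,200/16,000 of the credit: $820 × 7,200/16,000 = $369.
Student Loan Interest Credit: 22% of the $88,300 excess over $35,000 is $19,426 ≥ base, so the credit is $0.
Childcare Subsidy: income exceeds $81,300 by $42,000, which is 56 full-or-partial $750 increments; reduction = 56 × $36 = $2,016, leaving $684.
Total: $369 + $0 + $684 = $1,053.

$1,053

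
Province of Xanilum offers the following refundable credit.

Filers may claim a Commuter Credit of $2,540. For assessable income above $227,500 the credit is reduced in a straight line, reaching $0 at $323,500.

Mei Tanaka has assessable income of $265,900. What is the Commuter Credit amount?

Commuter Credit: $265,900 is $38,400 into a $96,000 phase-out range, leaving 57,600/96,000 of the credit: $2,540 × 57,600/96,000 = $1,524.

$1,524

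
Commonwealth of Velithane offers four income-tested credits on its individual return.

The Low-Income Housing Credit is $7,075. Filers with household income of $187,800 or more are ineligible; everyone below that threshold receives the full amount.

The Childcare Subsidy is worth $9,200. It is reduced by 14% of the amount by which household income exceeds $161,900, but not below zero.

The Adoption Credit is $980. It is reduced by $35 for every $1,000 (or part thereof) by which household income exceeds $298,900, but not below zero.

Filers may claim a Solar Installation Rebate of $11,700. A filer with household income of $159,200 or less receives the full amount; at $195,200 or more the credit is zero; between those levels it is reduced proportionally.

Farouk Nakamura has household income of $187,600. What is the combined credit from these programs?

$16,127

Low-Income Housing Credit: $187,600 is below the $187,800 cutoff, so the full $7,075 applies.
Childcare Subsidy: 14% of the $25,700 excess over $161,900 is $3,598; credit = $9,200 − $3,598 = $5,602.
Adoption Credit: $187,600 is at or below the $298,900 threshold, so the full $980 applies.
Solar Installation Rebate: $187,600 is $28,400 into a $36,000 phase-out range, leaving 7,600/36,000 of the credit: $11,700 × 7,600/36,000 = $2,470.
Total: $7,075 + $5,602 + $980 + $2,470 = $16,127.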